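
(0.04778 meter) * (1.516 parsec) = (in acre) 5.523e+11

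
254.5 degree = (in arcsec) 9.162e+05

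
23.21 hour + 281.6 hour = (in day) 12.7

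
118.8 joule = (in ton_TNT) 2.839e-08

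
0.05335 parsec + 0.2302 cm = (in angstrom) 1.646e+25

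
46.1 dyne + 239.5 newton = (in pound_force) 53.84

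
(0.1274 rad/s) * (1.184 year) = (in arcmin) 1.635e+10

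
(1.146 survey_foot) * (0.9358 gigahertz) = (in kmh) 1.177e+09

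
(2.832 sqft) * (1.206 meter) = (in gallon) 83.82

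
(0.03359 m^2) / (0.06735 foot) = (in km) 0.001636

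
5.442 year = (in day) 1986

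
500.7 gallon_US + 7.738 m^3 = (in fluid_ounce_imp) 3.39e+05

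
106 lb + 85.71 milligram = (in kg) 48.08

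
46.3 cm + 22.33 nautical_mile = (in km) 41.36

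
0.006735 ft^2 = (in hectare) 6.257e-08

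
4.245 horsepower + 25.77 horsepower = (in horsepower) 30.02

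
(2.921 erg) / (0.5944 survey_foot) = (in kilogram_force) 1.644e-07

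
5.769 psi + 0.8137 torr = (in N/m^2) 3.988e+04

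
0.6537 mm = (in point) 1.853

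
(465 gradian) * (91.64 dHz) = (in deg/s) 3835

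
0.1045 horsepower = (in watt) 77.93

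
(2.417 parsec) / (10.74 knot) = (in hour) 3.75e+12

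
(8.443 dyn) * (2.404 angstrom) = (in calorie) 4.851e-15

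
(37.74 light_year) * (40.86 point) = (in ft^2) 5.54e+16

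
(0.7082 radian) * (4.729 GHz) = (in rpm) 3.198e+10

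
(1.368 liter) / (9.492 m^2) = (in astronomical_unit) 9.634e-16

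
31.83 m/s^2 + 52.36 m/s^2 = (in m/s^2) 84.19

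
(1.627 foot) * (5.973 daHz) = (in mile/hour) 66.26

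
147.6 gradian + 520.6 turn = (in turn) 521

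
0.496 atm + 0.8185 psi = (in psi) 8.108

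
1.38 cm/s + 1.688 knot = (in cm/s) 88.22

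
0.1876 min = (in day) 0.0001303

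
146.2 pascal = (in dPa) 1462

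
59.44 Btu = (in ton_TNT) 1.499e-05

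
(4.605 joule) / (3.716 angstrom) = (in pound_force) 2.786e+09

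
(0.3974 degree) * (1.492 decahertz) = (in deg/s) 5.929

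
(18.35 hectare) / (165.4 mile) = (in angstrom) 6.894e+09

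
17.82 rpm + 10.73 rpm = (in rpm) 28.55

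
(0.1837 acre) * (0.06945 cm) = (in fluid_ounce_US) 1.746e+04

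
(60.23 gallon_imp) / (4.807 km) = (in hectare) 5.696e-09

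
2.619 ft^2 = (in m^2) 0.2433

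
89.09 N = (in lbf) 20.03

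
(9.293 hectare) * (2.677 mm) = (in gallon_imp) 5.472e+04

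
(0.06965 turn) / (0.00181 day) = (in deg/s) 0.1603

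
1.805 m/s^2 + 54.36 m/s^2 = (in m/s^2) 56.16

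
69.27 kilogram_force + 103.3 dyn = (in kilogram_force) 69.27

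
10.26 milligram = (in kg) 1.026e-05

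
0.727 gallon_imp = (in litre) 3.305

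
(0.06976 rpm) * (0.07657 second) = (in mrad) 0.5594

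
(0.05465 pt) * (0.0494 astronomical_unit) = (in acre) 35.21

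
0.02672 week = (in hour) 4.489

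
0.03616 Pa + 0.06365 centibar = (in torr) 0.4777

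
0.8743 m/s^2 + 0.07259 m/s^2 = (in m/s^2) 0.9469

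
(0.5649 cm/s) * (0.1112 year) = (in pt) 5.615e+07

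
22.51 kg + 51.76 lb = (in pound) 101.4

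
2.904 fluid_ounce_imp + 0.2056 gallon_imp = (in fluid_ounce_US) 34.4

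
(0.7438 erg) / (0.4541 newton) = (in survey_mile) 1.018e-10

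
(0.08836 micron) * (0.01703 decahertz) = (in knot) 2.925e-08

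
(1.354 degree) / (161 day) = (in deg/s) 9.734e-08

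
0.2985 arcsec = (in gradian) 9.213e-05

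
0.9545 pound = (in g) 433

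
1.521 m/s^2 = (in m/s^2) 1.521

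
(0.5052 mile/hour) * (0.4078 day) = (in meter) 7957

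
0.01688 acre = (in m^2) 68.31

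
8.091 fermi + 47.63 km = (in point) 1.35e+08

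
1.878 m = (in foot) 6.161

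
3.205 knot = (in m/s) 1.649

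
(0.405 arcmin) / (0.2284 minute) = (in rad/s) 8.597e-06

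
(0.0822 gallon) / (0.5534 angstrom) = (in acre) 1389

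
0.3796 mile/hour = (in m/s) 0.1697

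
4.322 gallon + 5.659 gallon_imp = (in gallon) 11.12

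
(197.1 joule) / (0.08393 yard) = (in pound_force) 577.4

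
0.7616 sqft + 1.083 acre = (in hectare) 0.4383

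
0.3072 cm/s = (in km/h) 0.01106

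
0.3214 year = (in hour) 2815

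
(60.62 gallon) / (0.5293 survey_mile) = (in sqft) 0.0029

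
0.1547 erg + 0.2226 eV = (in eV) 9.656e+10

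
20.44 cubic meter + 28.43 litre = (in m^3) 20.47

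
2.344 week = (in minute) 2.363e+04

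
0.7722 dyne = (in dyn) 0.7722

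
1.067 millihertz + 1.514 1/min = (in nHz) 2.63e+07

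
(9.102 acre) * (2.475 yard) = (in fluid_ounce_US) 2.819e+09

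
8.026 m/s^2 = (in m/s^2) 8.026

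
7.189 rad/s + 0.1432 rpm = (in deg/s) 412.8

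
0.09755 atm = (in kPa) 9.884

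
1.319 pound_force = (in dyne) 5.867e+05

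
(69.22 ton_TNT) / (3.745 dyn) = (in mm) 7.733e+18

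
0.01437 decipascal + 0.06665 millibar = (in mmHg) 0.05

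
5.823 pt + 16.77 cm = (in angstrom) 1.698e+09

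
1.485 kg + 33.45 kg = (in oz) 1232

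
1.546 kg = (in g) 1546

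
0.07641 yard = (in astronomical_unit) 4.67e-13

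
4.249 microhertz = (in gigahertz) 4.249e-15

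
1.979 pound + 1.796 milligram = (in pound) 1.979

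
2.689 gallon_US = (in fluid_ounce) 344.2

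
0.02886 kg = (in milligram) 2.886e+04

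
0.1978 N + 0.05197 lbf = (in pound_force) 0.09644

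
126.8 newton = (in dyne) 1.268e+07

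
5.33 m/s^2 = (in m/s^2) 5.33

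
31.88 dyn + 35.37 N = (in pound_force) 7.952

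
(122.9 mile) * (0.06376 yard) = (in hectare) 1.153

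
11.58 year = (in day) 4227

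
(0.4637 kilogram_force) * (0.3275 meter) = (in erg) 1.489e+07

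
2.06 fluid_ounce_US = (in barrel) 0.0003832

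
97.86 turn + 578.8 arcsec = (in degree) 3.523e+04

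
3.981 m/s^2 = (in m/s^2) 3.981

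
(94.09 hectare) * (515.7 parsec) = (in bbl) 9.417e+25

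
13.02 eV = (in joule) 2.086e-18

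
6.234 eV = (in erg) 9.988e-12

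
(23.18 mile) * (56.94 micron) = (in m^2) 2.124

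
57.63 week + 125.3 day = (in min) 7.613e+05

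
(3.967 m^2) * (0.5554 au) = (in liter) 3.296e+14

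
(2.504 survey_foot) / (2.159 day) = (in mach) 1.202e-08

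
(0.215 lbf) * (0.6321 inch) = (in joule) 0.01535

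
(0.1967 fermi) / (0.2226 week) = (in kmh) 5.26e-21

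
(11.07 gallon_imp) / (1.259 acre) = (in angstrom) 9.877e+04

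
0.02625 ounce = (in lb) 0.001641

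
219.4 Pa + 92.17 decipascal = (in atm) 0.002256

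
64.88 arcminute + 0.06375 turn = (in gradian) 26.7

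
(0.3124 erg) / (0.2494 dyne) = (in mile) 7.783e-06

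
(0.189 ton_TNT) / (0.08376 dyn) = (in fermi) 9.441e+29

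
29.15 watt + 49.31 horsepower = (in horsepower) 49.35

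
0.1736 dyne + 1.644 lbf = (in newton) 7.313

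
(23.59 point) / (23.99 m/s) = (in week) 5.736e-10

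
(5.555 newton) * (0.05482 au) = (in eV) 2.843e+29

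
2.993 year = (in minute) 1.573e+06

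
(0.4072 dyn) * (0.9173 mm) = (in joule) 3.735e-09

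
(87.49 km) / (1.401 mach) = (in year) 5.816e-06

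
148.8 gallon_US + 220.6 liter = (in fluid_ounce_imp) 2.759e+04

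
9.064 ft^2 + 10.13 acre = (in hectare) 4.1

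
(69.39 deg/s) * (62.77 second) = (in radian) 76.02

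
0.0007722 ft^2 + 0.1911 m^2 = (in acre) 4.724e-05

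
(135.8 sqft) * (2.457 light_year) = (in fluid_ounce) 9.916e+21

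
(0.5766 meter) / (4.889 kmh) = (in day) 4.914e-06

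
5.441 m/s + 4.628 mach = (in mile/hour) 3537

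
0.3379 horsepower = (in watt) 252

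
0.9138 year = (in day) 333.5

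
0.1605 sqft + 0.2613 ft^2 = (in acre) 9.683e-06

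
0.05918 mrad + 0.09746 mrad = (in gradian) 0.009972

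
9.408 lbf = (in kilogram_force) 4.267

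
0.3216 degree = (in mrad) 5.613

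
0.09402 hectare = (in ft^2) 1.012e+04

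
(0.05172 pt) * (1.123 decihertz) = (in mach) 6.018e-09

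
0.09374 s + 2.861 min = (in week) 0.000284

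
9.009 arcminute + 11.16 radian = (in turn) 1.777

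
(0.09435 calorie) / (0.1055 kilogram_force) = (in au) 2.551e-12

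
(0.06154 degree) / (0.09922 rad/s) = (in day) 1.253e-07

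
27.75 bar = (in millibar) 2.775e+04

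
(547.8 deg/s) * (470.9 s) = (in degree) 2.58e+05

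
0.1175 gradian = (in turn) 0.0002938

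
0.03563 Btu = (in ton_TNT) 8.985e-09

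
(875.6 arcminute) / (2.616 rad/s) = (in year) 3.087e-09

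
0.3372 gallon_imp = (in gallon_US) 0.405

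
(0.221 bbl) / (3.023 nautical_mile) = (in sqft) 6.755e-05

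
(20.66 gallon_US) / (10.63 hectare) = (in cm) 7.357e-05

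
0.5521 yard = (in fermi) 5.048e+14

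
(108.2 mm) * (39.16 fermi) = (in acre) 1.047e-18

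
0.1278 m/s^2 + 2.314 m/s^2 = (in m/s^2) 2.442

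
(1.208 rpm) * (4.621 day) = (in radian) 5.051e+04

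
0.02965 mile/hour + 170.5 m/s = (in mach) 0.5008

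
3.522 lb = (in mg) 1.598e+06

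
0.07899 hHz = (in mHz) 7899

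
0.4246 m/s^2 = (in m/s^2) 0.4246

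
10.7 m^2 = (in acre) 0.002644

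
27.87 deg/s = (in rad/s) 0.4864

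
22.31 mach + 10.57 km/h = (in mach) 22.32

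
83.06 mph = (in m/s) 37.13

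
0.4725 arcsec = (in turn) 3.646e-07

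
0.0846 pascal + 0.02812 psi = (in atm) 0.001914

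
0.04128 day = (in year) 0.0001131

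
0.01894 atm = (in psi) 0.2783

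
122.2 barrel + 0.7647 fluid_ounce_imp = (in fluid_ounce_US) 6.569e+05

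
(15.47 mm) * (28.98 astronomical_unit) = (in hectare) 6.707e+06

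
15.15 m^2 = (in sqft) 163.1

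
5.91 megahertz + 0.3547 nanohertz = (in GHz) 0.00591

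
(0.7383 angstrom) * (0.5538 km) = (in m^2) 4.089e-08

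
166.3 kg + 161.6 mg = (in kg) 166.3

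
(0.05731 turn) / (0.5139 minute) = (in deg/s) 0.6691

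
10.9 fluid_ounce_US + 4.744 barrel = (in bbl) 4.746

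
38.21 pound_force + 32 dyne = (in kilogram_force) 17.33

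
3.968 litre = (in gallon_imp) 0.8728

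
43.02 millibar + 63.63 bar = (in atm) 62.84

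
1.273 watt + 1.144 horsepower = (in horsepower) 1.146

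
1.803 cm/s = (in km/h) 0.06491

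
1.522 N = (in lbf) 0.3422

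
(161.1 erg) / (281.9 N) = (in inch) 2.25e-06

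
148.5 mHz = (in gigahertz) 1.485e-10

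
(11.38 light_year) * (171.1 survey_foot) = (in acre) 1.387e+15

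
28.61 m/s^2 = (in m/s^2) 28.61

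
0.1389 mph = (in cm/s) 6.209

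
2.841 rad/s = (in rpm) 27.13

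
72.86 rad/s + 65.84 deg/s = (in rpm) 706.7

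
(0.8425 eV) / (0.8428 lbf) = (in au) 2.407e-31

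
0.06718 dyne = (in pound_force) 1.51e-07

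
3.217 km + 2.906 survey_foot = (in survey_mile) 1.999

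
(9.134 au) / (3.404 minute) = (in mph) 1.497e+10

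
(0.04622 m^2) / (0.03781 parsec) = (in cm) 3.962e-15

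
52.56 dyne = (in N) 0.0005256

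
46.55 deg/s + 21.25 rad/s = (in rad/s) 22.06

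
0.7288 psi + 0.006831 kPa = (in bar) 0.05032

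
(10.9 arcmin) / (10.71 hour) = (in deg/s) 4.712e-06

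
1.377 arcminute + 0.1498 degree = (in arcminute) 10.37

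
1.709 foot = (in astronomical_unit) 3.482e-12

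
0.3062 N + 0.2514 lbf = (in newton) 1.424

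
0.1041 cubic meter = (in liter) 104.1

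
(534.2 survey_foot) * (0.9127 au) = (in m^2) 2.223e+13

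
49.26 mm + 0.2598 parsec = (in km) 8.017e+12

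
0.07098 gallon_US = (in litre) 0.2687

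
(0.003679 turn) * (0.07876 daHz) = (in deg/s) 1.043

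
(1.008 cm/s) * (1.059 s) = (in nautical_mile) 5.764e-06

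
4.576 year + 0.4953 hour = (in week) 238.6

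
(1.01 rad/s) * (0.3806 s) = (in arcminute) 1321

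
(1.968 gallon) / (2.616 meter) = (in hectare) 2.848e-07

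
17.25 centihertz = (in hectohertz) 0.001725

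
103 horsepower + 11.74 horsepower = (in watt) 8.556e+04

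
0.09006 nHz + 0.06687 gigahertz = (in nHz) 6.687e+16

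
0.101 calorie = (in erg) 4.226e+06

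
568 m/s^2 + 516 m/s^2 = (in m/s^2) 1084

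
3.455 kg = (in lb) 7.617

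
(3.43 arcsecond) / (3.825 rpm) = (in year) 1.316e-12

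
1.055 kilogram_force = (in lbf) 2.326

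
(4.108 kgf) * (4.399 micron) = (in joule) 0.0001772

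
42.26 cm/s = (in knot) 0.8215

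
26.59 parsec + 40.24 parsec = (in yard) 2.255e+18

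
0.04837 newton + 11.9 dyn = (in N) 0.04849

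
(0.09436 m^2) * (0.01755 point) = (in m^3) 5.842e-07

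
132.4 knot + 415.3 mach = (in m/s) 1.415e+05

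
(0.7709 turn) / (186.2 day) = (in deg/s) 1.725e-05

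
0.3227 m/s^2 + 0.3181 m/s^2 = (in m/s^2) 0.6408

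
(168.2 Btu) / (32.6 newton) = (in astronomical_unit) 3.639e-08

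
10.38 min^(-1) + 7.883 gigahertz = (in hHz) 7.883e+07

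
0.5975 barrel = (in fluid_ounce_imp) 3343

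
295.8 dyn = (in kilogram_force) 0.0003016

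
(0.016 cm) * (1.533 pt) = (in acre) 2.138e-11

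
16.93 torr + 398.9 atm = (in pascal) 4.042e+07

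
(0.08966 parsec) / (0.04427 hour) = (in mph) 3.883e+13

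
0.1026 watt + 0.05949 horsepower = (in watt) 44.46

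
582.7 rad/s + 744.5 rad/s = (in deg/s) 7.604e+04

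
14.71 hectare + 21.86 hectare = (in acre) 90.37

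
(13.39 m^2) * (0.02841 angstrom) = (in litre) 3.804e-08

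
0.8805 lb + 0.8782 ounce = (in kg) 0.4243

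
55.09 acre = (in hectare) 22.29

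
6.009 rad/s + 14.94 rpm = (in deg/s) 433.9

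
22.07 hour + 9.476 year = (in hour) 8.303e+04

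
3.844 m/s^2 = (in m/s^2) 3.844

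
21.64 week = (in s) 1.309e+07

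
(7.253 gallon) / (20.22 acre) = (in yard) 3.669e-07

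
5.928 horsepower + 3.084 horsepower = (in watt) 6720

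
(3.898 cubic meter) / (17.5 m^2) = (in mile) 0.0001384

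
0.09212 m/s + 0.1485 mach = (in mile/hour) 113.3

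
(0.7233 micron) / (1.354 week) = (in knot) 1.717e-12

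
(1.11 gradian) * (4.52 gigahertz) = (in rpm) 7.526e+08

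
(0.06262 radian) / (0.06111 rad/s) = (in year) 3.249e-08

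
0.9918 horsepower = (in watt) 739.6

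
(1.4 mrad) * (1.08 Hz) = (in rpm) 0.01444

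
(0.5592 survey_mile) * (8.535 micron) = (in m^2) 0.007681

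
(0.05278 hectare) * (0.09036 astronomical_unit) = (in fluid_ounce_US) 2.413e+17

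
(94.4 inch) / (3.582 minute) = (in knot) 0.02169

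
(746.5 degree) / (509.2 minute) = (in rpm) 0.004072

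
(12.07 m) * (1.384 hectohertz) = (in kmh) 6014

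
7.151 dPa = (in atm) 7.057e-06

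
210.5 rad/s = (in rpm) 2010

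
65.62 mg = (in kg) 6.562e-05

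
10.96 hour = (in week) 0.06524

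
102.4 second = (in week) 0.0001693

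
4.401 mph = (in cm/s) 196.7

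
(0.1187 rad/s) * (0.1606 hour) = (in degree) 3932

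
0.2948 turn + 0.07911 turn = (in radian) 2.349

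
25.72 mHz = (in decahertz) 0.002572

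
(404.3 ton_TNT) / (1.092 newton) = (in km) 1.549e+09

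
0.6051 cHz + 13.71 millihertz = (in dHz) 0.1976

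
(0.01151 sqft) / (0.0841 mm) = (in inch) 500.6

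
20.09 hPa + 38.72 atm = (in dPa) 3.925e+07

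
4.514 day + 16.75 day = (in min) 3.062e+04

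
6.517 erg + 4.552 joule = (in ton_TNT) 1.088e-09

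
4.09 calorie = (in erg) 1.711e+08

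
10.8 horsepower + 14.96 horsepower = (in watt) 1.921e+04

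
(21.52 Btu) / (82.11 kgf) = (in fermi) 2.82e+16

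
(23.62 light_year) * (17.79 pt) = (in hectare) 1.402e+11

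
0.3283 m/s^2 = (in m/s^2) 0.3283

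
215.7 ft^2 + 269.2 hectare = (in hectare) 269.2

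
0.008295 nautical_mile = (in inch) 604.8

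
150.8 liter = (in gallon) 39.84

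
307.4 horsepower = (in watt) 2.292e+05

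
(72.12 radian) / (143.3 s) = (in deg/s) 28.84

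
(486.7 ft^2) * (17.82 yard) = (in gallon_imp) 1.621e+05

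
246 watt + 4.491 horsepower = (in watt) 3595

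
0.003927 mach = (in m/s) 1.337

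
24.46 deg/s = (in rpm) 4.077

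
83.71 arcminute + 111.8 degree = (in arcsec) 4.075e+05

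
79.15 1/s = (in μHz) 7.915e+07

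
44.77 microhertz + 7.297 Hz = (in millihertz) 7297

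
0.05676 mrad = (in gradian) 0.003613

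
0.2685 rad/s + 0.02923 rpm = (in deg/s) 15.56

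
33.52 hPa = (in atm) 0.03308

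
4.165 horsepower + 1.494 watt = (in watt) 3107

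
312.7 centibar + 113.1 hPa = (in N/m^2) 3.24e+05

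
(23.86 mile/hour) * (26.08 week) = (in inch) 6.624e+09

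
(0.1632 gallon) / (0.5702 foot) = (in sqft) 0.03826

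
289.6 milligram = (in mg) 289.6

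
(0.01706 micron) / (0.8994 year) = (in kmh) 2.165e-15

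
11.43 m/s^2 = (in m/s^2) 11.43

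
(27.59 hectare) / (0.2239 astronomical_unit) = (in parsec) 2.669e-22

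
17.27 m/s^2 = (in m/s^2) 17.27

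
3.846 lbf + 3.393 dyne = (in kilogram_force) 1.745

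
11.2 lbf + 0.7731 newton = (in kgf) 5.159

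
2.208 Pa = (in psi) 0.0003202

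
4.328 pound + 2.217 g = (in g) 1965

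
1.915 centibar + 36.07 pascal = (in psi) 0.283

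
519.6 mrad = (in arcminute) 1786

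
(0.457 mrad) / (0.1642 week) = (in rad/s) 4.602e-09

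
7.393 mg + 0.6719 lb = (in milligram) 3.048e+05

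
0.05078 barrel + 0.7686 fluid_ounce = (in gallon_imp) 1.781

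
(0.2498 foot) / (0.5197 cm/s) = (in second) 14.65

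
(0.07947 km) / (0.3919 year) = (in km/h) 2.315e-05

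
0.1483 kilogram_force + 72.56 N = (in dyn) 7.401e+06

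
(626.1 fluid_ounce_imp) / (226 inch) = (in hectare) 3.099e-07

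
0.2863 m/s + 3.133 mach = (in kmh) 3841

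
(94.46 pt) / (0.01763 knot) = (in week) 6.075e-06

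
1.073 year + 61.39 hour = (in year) 1.08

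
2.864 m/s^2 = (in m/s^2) 2.864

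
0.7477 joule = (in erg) 7.477e+06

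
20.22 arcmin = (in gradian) 0.3744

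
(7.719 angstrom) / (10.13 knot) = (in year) 4.697e-18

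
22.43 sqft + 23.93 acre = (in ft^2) 1.042e+06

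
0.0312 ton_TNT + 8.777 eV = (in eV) 8.148e+26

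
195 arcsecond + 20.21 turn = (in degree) 7276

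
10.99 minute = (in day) 0.007632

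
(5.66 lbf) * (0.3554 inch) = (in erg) 2.273e+06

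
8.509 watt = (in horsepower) 0.01141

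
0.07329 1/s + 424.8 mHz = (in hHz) 0.004981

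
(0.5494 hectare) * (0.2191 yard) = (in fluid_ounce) 3.722e+07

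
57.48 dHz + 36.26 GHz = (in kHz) 3.626e+07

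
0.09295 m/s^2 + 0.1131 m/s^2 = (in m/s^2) 0.2061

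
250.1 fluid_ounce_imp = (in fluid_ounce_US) 240.3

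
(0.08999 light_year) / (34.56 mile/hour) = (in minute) 9.184e+11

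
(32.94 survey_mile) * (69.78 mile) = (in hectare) 5.953e+05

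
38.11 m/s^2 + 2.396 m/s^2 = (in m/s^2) 40.51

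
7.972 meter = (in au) 5.329e-11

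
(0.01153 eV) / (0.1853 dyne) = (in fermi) 0.9969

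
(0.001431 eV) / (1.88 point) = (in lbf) 7.771e-20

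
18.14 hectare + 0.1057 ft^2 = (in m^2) 1.814e+05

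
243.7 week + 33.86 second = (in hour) 4.094e+04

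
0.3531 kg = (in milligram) 3.531e+05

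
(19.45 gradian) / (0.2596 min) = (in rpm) 0.1873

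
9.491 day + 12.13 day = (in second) 1.868e+06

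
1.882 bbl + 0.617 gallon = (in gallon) 79.66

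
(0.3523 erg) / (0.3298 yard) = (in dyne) 0.01168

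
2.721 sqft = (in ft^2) 2.721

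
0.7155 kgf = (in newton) 7.017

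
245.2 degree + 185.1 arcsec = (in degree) 245.3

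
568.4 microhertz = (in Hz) 0.0005684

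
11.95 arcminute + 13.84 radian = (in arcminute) 4.759e+04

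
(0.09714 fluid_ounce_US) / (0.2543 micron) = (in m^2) 11.3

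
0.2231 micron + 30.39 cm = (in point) 861.4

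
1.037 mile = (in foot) 5475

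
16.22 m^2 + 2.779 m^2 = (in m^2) 19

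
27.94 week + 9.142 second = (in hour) 4694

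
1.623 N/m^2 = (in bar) 1.623e-05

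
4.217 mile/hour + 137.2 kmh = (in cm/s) 4000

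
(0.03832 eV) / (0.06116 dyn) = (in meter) 1.004e-14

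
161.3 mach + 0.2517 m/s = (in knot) 1.068e+05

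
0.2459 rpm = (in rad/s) 0.02575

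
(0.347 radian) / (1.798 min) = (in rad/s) 0.003217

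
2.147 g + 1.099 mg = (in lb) 0.004736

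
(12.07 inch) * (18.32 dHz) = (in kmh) 2.022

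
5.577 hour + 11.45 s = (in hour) 5.58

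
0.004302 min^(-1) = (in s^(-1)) 7.17e-05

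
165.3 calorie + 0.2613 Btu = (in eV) 6.037e+21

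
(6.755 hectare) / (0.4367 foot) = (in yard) 5.55e+05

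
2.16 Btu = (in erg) 2.279e+10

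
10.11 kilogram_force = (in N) 99.15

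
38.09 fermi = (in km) 3.809e-17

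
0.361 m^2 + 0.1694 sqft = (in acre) 9.309e-05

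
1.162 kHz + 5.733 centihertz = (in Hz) 1162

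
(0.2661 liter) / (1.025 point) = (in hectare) 7.359e-05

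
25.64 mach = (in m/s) 8730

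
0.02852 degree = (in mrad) 0.4978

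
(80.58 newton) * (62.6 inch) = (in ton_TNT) 3.062e-08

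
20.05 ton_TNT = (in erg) 8.389e+17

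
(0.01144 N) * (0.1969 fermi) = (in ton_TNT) 5.384e-28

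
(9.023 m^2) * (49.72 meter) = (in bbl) 2822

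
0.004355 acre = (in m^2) 17.62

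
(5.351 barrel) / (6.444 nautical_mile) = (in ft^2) 0.0007673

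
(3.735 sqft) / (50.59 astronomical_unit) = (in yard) 5.014e-14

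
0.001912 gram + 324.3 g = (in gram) 324.3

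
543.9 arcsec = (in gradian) 0.1679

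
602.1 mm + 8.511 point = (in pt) 1715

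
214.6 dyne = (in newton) 0.002146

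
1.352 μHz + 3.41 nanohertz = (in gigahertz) 1.355e-15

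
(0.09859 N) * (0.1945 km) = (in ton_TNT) 4.583e-09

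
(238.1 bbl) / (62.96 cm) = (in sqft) 647.2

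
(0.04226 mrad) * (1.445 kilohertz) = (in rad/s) 0.06107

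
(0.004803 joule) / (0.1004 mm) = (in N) 47.84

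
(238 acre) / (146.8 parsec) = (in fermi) 212.6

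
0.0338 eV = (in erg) 5.415e-14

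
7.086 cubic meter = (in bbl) 44.57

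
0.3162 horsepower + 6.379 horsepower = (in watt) 4993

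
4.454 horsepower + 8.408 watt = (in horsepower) 4.465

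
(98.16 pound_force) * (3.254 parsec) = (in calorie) 1.048e+19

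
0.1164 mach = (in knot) 77.04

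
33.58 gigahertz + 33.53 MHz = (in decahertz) 3.361e+09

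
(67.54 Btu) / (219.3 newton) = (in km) 0.3249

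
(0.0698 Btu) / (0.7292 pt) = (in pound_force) 6.436e+04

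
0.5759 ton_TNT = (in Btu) 2.284e+06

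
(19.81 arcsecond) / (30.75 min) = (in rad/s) 5.206e-08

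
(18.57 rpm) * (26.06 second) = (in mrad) 5.068e+04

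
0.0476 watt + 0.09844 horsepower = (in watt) 73.45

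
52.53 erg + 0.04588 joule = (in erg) 4.589e+05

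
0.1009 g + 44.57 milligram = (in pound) 0.0003207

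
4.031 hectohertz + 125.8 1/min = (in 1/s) 405.2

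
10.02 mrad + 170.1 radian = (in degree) 9747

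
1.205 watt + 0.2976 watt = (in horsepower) 0.002015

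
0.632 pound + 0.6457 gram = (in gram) 287.3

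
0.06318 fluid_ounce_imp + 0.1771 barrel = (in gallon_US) 7.439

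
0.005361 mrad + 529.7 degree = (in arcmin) 3.178e+04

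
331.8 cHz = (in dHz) 33.18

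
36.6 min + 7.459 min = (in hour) 0.7343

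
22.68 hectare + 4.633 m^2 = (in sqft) 2.441e+06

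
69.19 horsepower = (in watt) 5.159e+04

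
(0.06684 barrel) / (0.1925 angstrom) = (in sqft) 5.942e+09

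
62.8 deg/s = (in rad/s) 1.096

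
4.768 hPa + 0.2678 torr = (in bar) 0.005125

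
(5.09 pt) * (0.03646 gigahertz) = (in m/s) 6.547e+04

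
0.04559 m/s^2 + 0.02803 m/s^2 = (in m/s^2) 0.07362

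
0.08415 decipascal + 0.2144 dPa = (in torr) 0.0002239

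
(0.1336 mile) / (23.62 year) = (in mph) 6.457e-07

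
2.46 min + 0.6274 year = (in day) 229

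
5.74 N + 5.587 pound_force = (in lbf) 6.877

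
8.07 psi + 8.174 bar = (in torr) 6548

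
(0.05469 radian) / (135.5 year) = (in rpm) 1.222e-10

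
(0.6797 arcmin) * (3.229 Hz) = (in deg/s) 0.03658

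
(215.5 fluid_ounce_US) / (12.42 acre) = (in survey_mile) 7.879e-11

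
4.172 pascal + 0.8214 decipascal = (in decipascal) 42.54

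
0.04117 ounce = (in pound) 0.002573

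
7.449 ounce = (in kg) 0.2112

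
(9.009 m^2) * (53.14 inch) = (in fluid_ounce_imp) 4.28e+05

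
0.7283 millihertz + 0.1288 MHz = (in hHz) 1288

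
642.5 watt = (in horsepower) 0.8616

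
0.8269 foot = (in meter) 0.252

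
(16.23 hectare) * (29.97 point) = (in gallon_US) 4.533e+05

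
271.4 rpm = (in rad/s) 28.42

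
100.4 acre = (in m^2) 4.063e+05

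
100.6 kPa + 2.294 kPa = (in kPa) 102.9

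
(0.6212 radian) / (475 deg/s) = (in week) 1.239e-07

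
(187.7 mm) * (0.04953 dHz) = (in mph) 0.00208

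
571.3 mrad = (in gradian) 36.37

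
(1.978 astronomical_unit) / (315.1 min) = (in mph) 3.501e+07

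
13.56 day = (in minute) 1.953e+04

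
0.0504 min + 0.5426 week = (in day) 3.798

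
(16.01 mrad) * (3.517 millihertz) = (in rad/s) 5.631e-05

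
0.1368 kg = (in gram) 136.8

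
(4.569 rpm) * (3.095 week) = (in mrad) 8.956e+08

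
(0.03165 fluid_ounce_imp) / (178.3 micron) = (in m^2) 0.005044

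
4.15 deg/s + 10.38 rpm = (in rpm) 11.07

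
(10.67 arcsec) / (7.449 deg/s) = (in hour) 1.105e-07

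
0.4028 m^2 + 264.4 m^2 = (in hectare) 0.02648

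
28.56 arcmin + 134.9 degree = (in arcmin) 8123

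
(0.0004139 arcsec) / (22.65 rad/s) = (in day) 1.025e-15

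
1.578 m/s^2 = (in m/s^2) 1.578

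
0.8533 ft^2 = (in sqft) 0.8533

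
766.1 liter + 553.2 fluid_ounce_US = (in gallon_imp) 172.1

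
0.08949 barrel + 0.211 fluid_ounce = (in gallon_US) 3.76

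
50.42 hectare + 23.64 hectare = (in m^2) 7.406e+05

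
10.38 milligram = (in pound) 2.288e-05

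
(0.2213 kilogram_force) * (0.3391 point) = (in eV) 1.62e+15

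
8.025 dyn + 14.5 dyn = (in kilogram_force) 2.297e-05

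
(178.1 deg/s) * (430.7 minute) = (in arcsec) 1.657e+10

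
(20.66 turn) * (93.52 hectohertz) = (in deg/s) 6.956e+07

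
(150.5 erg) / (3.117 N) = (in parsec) 1.565e-22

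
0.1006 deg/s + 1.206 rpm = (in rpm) 1.223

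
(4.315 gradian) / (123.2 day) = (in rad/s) 6.368e-09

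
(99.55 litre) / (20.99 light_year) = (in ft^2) 5.396e-18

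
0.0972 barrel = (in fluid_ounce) 522.5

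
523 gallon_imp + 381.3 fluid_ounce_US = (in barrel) 15.03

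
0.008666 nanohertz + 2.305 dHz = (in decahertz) 0.02305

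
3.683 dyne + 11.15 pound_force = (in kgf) 5.058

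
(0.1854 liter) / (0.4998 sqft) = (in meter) 0.003993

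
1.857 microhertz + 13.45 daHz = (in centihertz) 1.345e+04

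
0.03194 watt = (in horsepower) 4.283e-05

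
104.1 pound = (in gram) 4.722e+04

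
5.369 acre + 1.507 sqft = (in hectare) 2.173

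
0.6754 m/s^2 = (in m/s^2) 0.6754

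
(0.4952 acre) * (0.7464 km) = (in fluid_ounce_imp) 5.264e+10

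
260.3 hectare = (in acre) 643.2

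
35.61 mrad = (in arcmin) 122.4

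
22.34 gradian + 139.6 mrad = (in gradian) 31.23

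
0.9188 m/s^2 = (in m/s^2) 0.9188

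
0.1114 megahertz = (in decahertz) 1.114e+04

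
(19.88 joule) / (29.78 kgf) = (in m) 0.06807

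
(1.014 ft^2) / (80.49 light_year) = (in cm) 1.237e-17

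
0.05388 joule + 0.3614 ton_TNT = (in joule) 1.512e+09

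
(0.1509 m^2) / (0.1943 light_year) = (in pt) 2.327e-13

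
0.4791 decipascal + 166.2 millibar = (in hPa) 166.2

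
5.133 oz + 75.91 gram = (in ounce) 7.811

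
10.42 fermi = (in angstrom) 0.0001042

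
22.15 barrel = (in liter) 3522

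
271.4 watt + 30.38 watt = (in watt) 301.8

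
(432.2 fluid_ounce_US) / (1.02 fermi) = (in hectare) 1.253e+09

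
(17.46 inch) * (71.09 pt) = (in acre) 2.748e-06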